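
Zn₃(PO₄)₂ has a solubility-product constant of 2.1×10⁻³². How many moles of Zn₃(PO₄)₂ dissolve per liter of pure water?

Zn₃(PO₄)₂(s) ⇌ 3 Zn²⁺(aq) + 2 PO₄³⁻(aq)
Call the molar solubility s, so that [Zn²⁺] = 3s and [PO₄³⁻] = 2s.
Ksp = [Zn²⁺]^3[PO₄³⁻]^2 = (3s)^3 · (2s)^2 = 108s^5
108s^5 = 2.1×10⁻³²  ⇒  s^5 = 1.9×10⁻³⁴
Taking the 5th root, s = 1.8×10⁻⁷ mol/L.

1.8×10⁻⁷ M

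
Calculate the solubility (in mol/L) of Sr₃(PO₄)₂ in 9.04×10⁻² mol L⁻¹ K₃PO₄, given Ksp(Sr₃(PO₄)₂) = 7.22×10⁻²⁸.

Sr₃(PO₄)₂(s) ⇌ 3 Sr²⁺(aq) + 2 PO₄³⁻(aq)
PO₄³⁻ is already present at 9.04×10⁻² mol L⁻¹. If s mol/L of Sr₃(PO₄)₂ dissolves, [Sr²⁺] = 3s while [PO₄³⁻] ≈ 9.04×10⁻² mol L⁻¹.
Ksp = [Sr²⁺]^3[PO₄³⁻]^2 = (3s)^3(9.04×10⁻²)^2
(3s)^3 = 7.22×10⁻²⁸ / (9.04×10⁻²)^2 = 8.83×10⁻²⁶
s = 1.48×10⁻⁹ mol L⁻¹

1.48×10⁻⁹ M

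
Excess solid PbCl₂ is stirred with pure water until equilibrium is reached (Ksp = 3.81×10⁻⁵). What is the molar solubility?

2.12×10⁻² M

PbCl₂(s) ⇌ Pb²⁺(aq) + 2 Cl⁻(aq)
For each mole of PbCl₂ that dissolves per liter, [Pb²⁺] = s and [Cl⁻] = 2s; let s denote this solubility.
Ksp = [Pb²⁺][Cl⁻]^2 = s · (2s)^2 = 4s^3
4s^3 = 3.81×10⁻⁵  ⇒  s^3 = 9.53×10⁻⁶
Taking the 3rd root, s = 2.12×10⁻² M.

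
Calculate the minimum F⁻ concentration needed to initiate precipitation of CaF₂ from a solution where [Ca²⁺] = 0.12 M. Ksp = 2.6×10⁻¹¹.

1.5×10⁻⁵ M

Each salt precipitates once Q = Ksp for that salt.
CaF₂(s) ⇌ Ca²⁺(aq) + 2 F⁻(aq)
Ksp = [Ca²⁺][F⁻]^2 = [F⁻]^2(0.12)
[F⁻]^2 = 2.6×10⁻¹¹ / (0.12) = 2.2×10⁻¹⁰
[F⁻] = 1.5×10⁻⁵ M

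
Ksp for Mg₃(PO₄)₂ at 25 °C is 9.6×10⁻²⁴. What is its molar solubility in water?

9.8×10⁻⁶ M

Mg₃(PO₄)₂(s) ⇌ 3 Mg²⁺(aq) + 2 PO₄³⁻(aq)
Let s be the molar solubility. Then [Mg²⁺] = 3s and [PO₄³⁻] = 2s.
Ksp = [Mg²⁺]^3[PO₄³⁻]^2 = (3s)^3 · (2s)^2 = 108s^5
108s^5 = 9.6×10⁻²⁴  ⇒  s^5 = 8.9×10⁻²⁶
Taking the 5th root, s = 9.8×10⁻⁶ M.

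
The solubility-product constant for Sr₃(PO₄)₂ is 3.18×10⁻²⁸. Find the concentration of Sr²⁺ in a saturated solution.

3.72×10⁻⁶ M

Sr₃(PO₄)₂(s) ⇌ 3 Sr²⁺(aq) + 2 PO₄³⁻(aq)
Let s be the molar solubility. Then [Sr²⁺] = 3s and [PO₄³⁻] = 2s.
Ksp = [Sr²⁺]^3[PO₄³⁻]^2 = (3s)^3 · (2s)^2 = 108s^5 = 3.18×10⁻²⁸
s = 1.24×10⁻⁶ mol L⁻¹
[Sr²⁺] = 3s = 3.72×10⁻⁶ mol L⁻¹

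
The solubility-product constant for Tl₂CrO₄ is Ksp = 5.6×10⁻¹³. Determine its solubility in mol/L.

5.2×10⁻⁵ M

Tl₂CrO₄(s) ⇌ 2 Tl⁺(aq) + CrO₄²⁻(aq)
For each mole of Tl₂CrO₄ that dissolves per liter, [Tl⁺] = 2s and [CrO₄²⁻] = s; let s denote this solubility.
Ksp = [Tl⁺]^2[CrO₄²⁻] = (2s)^2 · s = 4s^3
4s^3 = 5.6×10⁻¹³  ⇒  s^3 = 1.4×10⁻¹³
s = (1.4×10⁻¹³)^(1/3) = 5.2×10⁻⁵ mol/L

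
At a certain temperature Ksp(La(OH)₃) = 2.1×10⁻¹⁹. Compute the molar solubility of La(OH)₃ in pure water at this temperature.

9.4×10⁻⁶ M

La(OH)₃(s) ⇌ La³⁺(aq) + 3 OH⁻(aq)
For each mole of La(OH)₃ that dissolves per liter, [La³⁺] = s and [OH⁻] = 3s; let s denote this solubility.
Ksp = [La³⁺][OH⁻]^3 = s · (3s)^3 = 27s^4
27s^4 = 2.1×10⁻¹⁹  ⇒  s^4 = 7.8×10⁻²¹
s = (7.8×10⁻²¹)^(1/4) = 9.4×10⁻⁶ mol L⁻¹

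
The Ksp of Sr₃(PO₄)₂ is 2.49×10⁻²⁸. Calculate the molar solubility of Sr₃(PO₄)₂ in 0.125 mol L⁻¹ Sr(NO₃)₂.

Sr₃(PO₄)₂(s) ⇌ 3 Sr²⁺(aq) + 2 PO₄³⁻(aq)
With Sr²⁺ already at 0.125 mol L⁻¹ and s small, take [Sr²⁺] ≈ 0.125 mol L⁻¹ and [PO₄³⁻] = 2s.
Ksp = [Sr²⁺]^3[PO₄³⁻]^2 = (0.125)^3(2s)^2
(2s)^2 = 2.49×10⁻²⁸ / (0.125)^3 = 1.27×10⁻²⁵
s = 1.79×10⁻¹³ mol L⁻¹

1.79×10⁻¹³ M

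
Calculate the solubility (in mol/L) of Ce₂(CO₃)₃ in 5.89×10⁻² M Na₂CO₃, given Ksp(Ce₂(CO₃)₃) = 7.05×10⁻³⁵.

Ce₂(CO₃)₃(s) ⇌ 2 Ce³⁺(aq) + 3 CO₃²⁻(aq)
CO₃²⁻ is already present at 5.89×10⁻² M. If s mol/L of Ce₂(CO₃)₃ dissolves, [Ce³⁺] = 2s while [CO₃²⁻] ≈ 5.89×10⁻² M.
Ksp = [Ce³⁺]^2[CO₃²⁻]^3 = (2s)^2(5.89×10⁻²)^3
(2s)^2 = 7.05×10⁻³⁵ / (5.89×10⁻²)^3 = 3.45×10⁻³¹
s = 2.94×10⁻¹⁶ M

2.94×10⁻¹⁶ M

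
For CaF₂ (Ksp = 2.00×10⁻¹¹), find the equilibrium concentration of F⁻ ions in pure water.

3.42×10⁻⁴ M

CaF₂(s) ⇌ Ca²⁺(aq) + 2 F⁻(aq)
With molar solubility s: [Ca²⁺] = s, [F⁻] = 2s.
Ksp = [Ca²⁺][F⁻]^2 = s · (2s)^2 = 4s^3 = 2.00×10⁻¹¹
s = 1.71×10⁻⁴ mol/L
[F⁻] = 2s = 3.42×10⁻⁴ mol/L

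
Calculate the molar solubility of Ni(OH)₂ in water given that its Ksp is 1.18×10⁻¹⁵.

Ni(OH)₂(s) ⇌ Ni²⁺(aq) + 2 OH⁻(aq)
Let s be the molar solubility. Then [Ni²⁺] = s and [OH⁻] = 2s.
Ksp = [Ni²⁺][OH⁻]^2 = s · (2s)^2 = 4s^3
4s^3 = 1.18×10⁻¹⁵  ⇒  s^3 = 2.95×10⁻¹⁶
s = 6.66×10⁻⁶ mol/L

6.66×10⁻⁶ M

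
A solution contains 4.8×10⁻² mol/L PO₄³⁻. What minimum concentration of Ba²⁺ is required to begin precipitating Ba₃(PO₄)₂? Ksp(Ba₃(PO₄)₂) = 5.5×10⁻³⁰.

1.3×10⁻⁹ M

Precipitation begins when Q = Ksp.
Ba₃(PO₄)₂(s) ⇌ 3 Ba²⁺(aq) + 2 PO₄³⁻(aq)
Ksp = [Ba²⁺]^3[PO₄³⁻]^2 = [Ba²⁺]^3(4.8×10⁻²)^2
[Ba²⁺]^3 = 5.5×10⁻³⁰ / (4.8×10⁻²)^2 = 2.4×10⁻²⁷
[Ba²⁺] = 1.3×10⁻⁹ mol/L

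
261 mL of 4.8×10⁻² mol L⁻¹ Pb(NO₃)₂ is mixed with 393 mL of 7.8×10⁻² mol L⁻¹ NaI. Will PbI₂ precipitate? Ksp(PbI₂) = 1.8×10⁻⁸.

Yes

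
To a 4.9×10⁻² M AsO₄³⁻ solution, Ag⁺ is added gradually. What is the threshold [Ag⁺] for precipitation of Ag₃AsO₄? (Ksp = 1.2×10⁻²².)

The threshold for precipitation is Q = Ksp.
Ag₃AsO₄(s) ⇌ 3 Ag⁺(aq) + AsO₄³⁻(aq)
Ksp = [Ag⁺]^3[AsO₄³⁻] = [Ag⁺]^3(4.9×10⁻²)
[Ag⁺]^3 = 1.2×10⁻²² / (4.9×10⁻²) = 2.4×10⁻²¹
[Ag⁺] = 1.3×10⁻⁷ M

1.3×10⁻⁷ M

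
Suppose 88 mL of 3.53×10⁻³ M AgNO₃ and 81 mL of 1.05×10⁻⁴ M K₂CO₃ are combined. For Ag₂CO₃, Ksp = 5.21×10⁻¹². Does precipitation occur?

The combined volume is 169 mL.
[Ag⁺] = (3.53×10⁻³)(88)/169 = 1.84×10⁻³ M
[CO₃²⁻] = (1.05×10⁻⁴)(81)/169 = 5.03×10⁻⁵ M
Q = [Ag⁺]^2[CO₃²⁻] = 1.70×10⁻¹⁰
Since Q (1.70×10⁻¹⁰) exceeds Ksp (5.21×10⁻¹²), Ag₂CO₃ will precipitate.

Yes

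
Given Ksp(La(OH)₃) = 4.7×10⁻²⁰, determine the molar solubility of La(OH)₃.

La(OH)₃(s) ⇌ La³⁺(aq) + 3 OH⁻(aq)
For each mole of La(OH)₃ that dissolves per liter, [La³⁺] = s and [OH⁻] = 3s; let s denote this solubility.
Ksp = [La³⁺][OH⁻]^3 = s · (3s)^3 = 27s^4
27s^4 = 4.7×10⁻²⁰  ⇒  s^4 = 1.7×10⁻²¹
s = 6.5×10⁻⁶ M

6.5×10⁻⁶ M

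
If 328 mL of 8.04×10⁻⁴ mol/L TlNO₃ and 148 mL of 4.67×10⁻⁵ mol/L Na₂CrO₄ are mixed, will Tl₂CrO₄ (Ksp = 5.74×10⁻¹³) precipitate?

Total volume after mixing = 328 + 148 = 476 mL.
[Tl⁺] = (8.04×10⁻⁴)(328)/476 = 5.54×10⁻⁴ mol/L
[CrO₄²⁻] = (4.67×10⁻⁵)(148)/476 = 1.45×10⁻⁵ mol/L
Q = [Tl⁺]^2[CrO₄²⁻] = 4.46×10⁻¹²
Since Q (4.46×10⁻¹²) exceeds Ksp (5.74×10⁻¹³), Tl₂CrO₄ will precipitate.

Yes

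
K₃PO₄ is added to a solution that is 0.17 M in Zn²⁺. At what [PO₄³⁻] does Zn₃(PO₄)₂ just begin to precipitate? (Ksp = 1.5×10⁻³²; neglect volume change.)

The threshold for precipitation is Q = Ksp.
Zn₃(PO₄)₂(s) ⇌ 3 Zn²⁺(aq) + 2 PO₄³⁻(aq)
Ksp = [Zn²⁺]^3[PO₄³⁻]^2 = [PO₄³⁻]^2(0.17)^3
[PO₄³⁻]^2 = 1.5×10⁻³² / (0.17)^3 = 3.1×10⁻³⁰
[PO₄³⁻] = 1.7×10⁻¹⁵ M

1.7×10⁻¹⁵ M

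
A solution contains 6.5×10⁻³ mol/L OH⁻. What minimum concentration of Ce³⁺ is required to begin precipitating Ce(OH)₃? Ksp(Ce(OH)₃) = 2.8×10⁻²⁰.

Precipitation of each salt begins when its ion product equals Ksp.
Ce(OH)₃(s) ⇌ Ce³⁺(aq) + 3 OH⁻(aq)
Ksp = [Ce³⁺][OH⁻]^3 = [Ce³⁺](6.5×10⁻³)^3
[Ce³⁺] = 2.8×10⁻²⁰ / (6.5×10⁻³)^3 = 1.0×10⁻¹³
[Ce³⁺] = 1.0×10⁻¹³ mol/L

1.0×10⁻¹³ M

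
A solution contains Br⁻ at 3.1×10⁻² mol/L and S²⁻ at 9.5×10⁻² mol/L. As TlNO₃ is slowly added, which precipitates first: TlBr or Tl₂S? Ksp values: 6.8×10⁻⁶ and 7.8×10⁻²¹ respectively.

Tl₂S

Each salt precipitates once Q = Ksp for that salt.
For TlBr: [Tl⁺] = (Ksp/[Br⁻]) = 2.2×10⁻⁴ mol/L
For Tl₂S: [Tl⁺] = (Ksp/[S²⁻])^(1/2) = 2.9×10⁻¹⁰ mol/L
Since Tl₂S needs less Tl⁺ to reach saturation, it precipitates first.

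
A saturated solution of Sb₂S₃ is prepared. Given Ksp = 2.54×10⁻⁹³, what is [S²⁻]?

Sb₂S₃(s) ⇌ 2 Sb³⁺(aq) + 3 S²⁻(aq)
If s mol/L of Sb₂S₃ dissolves, [Sb³⁺] = 2s and [S²⁻] = 3s.
Ksp = [Sb³⁺]^2[S²⁻]^3 = (2s)^2 · (3s)^3 = 108s^5 = 2.54×10⁻⁹³
s = 1.19×10⁻¹⁹ M
[S²⁻] = 3s = 3.56×10⁻¹⁹ M

3.56×10⁻¹⁹ M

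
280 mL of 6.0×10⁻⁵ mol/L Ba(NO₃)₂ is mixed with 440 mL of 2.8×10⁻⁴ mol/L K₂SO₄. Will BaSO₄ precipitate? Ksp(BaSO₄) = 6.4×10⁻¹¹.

Yes

The combined volume is 720 mL.
[Ba²⁺] = (6.0×10⁻⁵)(280)/720 = 2.3×10⁻⁵ mol/L
[SO₄²⁻] = (2.8×10⁻⁴)(440)/720 = 1.7×10⁻⁴ mol/L
Q = [Ba²⁺][SO₄²⁻] = 4.0×10⁻⁹
Q = 4.0×10⁻⁹ > Ksp = 6.4×10⁻¹¹, so the solution is supersaturated and BaSO₄ precipitates.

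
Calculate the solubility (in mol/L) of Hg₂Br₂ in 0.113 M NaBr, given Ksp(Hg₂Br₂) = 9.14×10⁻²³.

Hg₂Br₂(s) ⇌ Hg₂²⁺(aq) + 2 Br⁻(aq)
Br⁻ is already present at 0.113 M. If s mol/L of Hg₂Br₂ dissolves, [Hg₂²⁺] = s while [Br⁻] ≈ 0.113 M.
Ksp = [Hg₂²⁺][Br⁻]^2 = s(0.113)^2
s = 9.14×10⁻²³ / (0.113)^2 = 7.16×10⁻²¹
s = 7.16×10⁻²¹ M

7.16×10⁻²¹ M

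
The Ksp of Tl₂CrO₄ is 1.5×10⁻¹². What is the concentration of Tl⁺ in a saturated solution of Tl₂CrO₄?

Tl₂CrO₄(s) ⇌ 2 Tl⁺(aq) + CrO₄²⁻(aq)
If s mol/L of Tl₂CrO₄ dissolves, [Tl⁺] = 2s and [CrO₄²⁻] = s.
Ksp = [Tl⁺]^2[CrO₄²⁻] = (2s)^2 · s = 4s^3 = 1.5×10⁻¹²
s = 7.2×10⁻⁵ M
[Tl⁺] = 2s = 1.4×10⁻⁴ M

1.4×10⁻⁴ M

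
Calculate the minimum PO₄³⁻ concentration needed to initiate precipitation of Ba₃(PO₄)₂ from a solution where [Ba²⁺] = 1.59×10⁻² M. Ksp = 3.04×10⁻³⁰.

8.70×10⁻¹³ M

The threshold for precipitation is Q = Ksp.
Ba₃(PO₄)₂(s) ⇌ 3 Ba²⁺(aq) + 2 PO₄³⁻(aq)
Ksp = [Ba²⁺]^3[PO₄³⁻]^2 = [PO₄³⁻]^2(1.59×10⁻²)^3
[PO₄³⁻]^2 = 3.04×10⁻³⁰ / (1.59×10⁻²)^3 = 7.56×10⁻²⁵
[PO₄³⁻] = 8.70×10⁻¹³ M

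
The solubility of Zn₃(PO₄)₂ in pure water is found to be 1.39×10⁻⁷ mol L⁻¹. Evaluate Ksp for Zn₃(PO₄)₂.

Zn₃(PO₄)₂(s) ⇌ 3 Zn²⁺(aq) + 2 PO₄³⁻(aq)
Let s be the molar solubility. Then [Zn²⁺] = 3s and [PO₄³⁻] = 2s.
Ksp = [Zn²⁺]^3[PO₄³⁻]^2 = (3s)^3 · (2s)^2 = 108s^5
Ksp = 108 × (1.39×10⁻⁷)^5 = 5.60×10⁻³³

Ksp = 5.60×10⁻³³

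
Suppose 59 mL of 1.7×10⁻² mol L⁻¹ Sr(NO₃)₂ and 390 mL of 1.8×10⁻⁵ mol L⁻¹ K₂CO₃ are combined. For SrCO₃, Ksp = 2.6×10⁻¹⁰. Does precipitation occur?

Yes

After mixing, V = 59 mL + 390 mL = 449 mL.
[Sr²⁺] = (1.7×10⁻²)(59)/449 = 2.2×10⁻³ mol L⁻¹
[CO₃²⁻] = (1.8×10⁻⁵)(390)/449 = 1.6×10⁻⁵ mol L⁻¹
Q = [Sr²⁺][CO₃²⁻] = 3.5×10⁻⁸
Q = 3.5×10⁻⁸ > Ksp = 2.6×10⁻¹⁰, so the solution is supersaturated and SrCO₃ precipitates.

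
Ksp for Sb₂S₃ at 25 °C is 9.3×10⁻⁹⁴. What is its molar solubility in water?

Sb₂S₃(s) ⇌ 2 Sb³⁺(aq) + 3 S²⁻(aq)
With molar solubility s: [Sb³⁺] = 2s, [S²⁻] = 3s.
Ksp = [Sb³⁺]^2[S²⁻]^3 = (2s)^2 · (3s)^3 = 108s^5
108s^5 = 9.3×10⁻⁹⁴  ⇒  s^5 = 8.6×10⁻⁹⁶
s = 9.7×10⁻²⁰ M

9.7×10⁻²⁰ M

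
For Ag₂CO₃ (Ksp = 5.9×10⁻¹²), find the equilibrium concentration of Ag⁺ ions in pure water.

Ag₂CO₃(s) ⇌ 2 Ag⁺(aq) + CO₃²⁻(aq)
If s mol/L of Ag₂CO₃ dissolves, [Ag⁺] = 2s and [CO₃²⁻] = s.
Ksp = [Ag⁺]^2[CO₃²⁻] = (2s)^2 · s = 4s^3 = 5.9×10⁻¹²
s = 1.1×10⁻⁴ mol/L
[Ag⁺] = 2s = 2.3×10⁻⁴ mol/L

2.3×10⁻⁴ M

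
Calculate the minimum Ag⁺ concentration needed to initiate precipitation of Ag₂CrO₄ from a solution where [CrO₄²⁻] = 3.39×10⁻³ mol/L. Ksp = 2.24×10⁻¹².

2.57×10⁻⁵ M

Each salt precipitates once Q = Ksp for that salt.
Ag₂CrO₄(s) ⇌ 2 Ag⁺(aq) + CrO₄²⁻(aq)
Ksp = [Ag⁺]^2[CrO₄²⁻] = [Ag⁺]^2(3.39×10⁻³)
[Ag⁺]^2 = 2.24×10⁻¹² / (3.39×10⁻³) = 6.61×10⁻¹⁰
[Ag⁺] = 2.57×10⁻⁵ mol/L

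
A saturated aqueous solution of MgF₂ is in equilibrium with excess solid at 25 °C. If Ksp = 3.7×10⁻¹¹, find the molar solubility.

MgF₂(s) ⇌ Mg²⁺(aq) + 2 F⁻(aq)
Let s be the molar solubility. Then [Mg²⁺] = s and [F⁻] = 2s.
Ksp = [Mg²⁺][F⁻]^2 = s · (2s)^2 = 4s^3
4s^3 = 3.7×10⁻¹¹  ⇒  s^3 = 9.3×10⁻¹²
Taking the 3rd root, s = 2.1×10⁻⁴ M.

2.1×10⁻⁴ M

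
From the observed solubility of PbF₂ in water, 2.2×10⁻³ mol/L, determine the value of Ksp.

PbF₂(s) ⇌ Pb²⁺(aq) + 2 F⁻(aq)
With molar solubility s: [Pb²⁺] = s, [F⁻] = 2s.
Ksp = [Pb²⁺][F⁻]^2 = s · (2s)^2 = 4s^3
Ksp = 4 × (2.2×10⁻³)^3 = 4.3×10⁻⁸

Ksp = 4.3×10⁻⁸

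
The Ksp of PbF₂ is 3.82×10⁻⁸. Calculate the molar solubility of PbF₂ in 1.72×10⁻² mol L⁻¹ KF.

1.29×10⁻⁴ M

PbF₂(s) ⇌ Pb²⁺(aq) + 2 F⁻(aq)
With F⁻ already at 1.72×10⁻² mol L⁻¹ and s small, take [F⁻] ≈ 1.72×10⁻² mol L⁻¹ and [Pb²⁺] = s.
Ksp = [Pb²⁺][F⁻]^2 = s(1.72×10⁻²)^2
s = 3.82×10⁻⁸ / (1.72×10⁻²)^2 = 1.29×10⁻⁴
s = 1.29×10⁻⁴ mol L⁻¹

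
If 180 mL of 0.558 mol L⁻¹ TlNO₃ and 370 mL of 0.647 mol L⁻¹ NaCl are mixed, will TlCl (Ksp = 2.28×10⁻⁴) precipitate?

Yes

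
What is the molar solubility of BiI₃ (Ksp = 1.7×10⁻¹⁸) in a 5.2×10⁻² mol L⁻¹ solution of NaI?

1.2×10⁻¹⁴ M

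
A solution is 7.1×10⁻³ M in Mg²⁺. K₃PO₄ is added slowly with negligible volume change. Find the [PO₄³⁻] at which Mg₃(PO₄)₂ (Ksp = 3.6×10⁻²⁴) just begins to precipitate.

A salt starts to precipitate once the ion product Q reaches its Ksp.
Mg₃(PO₄)₂(s) ⇌ 3 Mg²⁺(aq) + 2 PO₄³⁻(aq)
Ksp = [Mg²⁺]^3[PO₄³⁻]^2 = [PO₄³⁻]^2(7.1×10⁻³)^3
[PO₄³⁻]^2 = 3.6×10⁻²⁴ / (7.1×10⁻³)^3 = 1.0×10⁻¹⁷
[PO₄³⁻] = 3.2×10⁻⁹ M

3.2×10⁻⁹ M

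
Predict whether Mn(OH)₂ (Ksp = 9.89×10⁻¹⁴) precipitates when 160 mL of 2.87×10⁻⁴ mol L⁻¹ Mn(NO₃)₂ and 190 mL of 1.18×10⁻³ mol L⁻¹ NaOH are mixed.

Yes

After mixing, V = 160 mL + 190 mL = 350 mL.
[Mn²⁺] = (2.87×10⁻⁴)(160)/350 = 1.31×10⁻⁴ mol L⁻¹
[OH⁻] = (1.18×10⁻³)(190)/350 = 6.41×10⁻⁴ mol L⁻¹
Q = [Mn²⁺][OH⁻]^2 = 5.38×10⁻¹¹
Because Q > Ksp (5.38×10⁻¹¹ vs 9.89×10⁻¹⁴), a precipitate of Mn(OH)₂ forms.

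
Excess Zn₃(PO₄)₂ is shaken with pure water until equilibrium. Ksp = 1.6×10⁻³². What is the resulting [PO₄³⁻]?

Zn₃(PO₄)₂(s) ⇌ 3 Zn²⁺(aq) + 2 PO₄³⁻(aq)
If s mol/L of Zn₃(PO₄)₂ dissolves, [Zn²⁺] = 3s and [PO₄³⁻] = 2s.
Ksp = [Zn²⁺]^3[PO₄³⁻]^2 = (3s)^3 · (2s)^2 = 108s^5 = 1.6×10⁻³²
s = 1.7×10⁻⁷ mol L⁻¹
[PO₄³⁻] = 2s = 3.4×10⁻⁷ mol L⁻¹

3.4×10⁻⁷ M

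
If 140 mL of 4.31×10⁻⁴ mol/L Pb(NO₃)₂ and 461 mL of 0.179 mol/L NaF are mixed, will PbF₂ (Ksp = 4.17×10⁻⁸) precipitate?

Yes

The combined volume is 601 mL.
[Pb²⁺] = (4.31×10⁻⁴)(140)/601 = 1.00×10⁻⁴ mol/L
[F⁻] = (0.179)(461)/601 = 0.137 mol/L
Q = [Pb²⁺][F⁻]^2 = 1.89×10⁻⁶
Because Q > Ksp (1.89×10⁻⁶ vs 4.17×10⁻⁸), a precipitate of PbF₂ forms.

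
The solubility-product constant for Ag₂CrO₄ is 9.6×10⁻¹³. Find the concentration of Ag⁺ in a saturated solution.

1.2×10⁻⁴ M

Ag₂CrO₄(s) ⇌ 2 Ag⁺(aq) + CrO₄²⁻(aq)
Call the molar solubility s, so that [Ag⁺] = 2s and [CrO₄²⁻] = s.
Ksp = [Ag⁺]^2[CrO₄²⁻] = (2s)^2 · s = 4s^3 = 9.6×10⁻¹³
s = 6.2×10⁻⁵ mol L⁻¹
[Ag⁺] = 2s = 1.2×10⁻⁴ mol L⁻¹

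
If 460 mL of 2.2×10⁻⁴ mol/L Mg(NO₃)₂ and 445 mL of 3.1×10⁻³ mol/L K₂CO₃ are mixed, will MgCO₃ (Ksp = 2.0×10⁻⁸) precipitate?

After mixing, V = 460 mL + 445 mL = 905 mL.
[Mg²⁺] = (2.2×10⁻⁴)(460)/905 = 1.1×10⁻⁴ mol/L
[CO₃²⁻] = (3.1×10⁻³)(445)/905 = 1.5×10⁻³ mol/L
Q = [Mg²⁺][CO₃²⁻] = 1.7×10⁻⁷
Q = 1.7×10⁻⁷ > Ksp = 2.0×10⁻⁸, so the solution is supersaturated and MgCO₃ precipitates.

Yes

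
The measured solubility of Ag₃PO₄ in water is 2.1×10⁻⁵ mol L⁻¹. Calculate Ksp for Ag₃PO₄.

Ksp = 5.3×10⁻¹⁸

Ag₃PO₄(s) ⇌ 3 Ag⁺(aq) + PO₄³⁻(aq)
Call the molar solubility s, so that [Ag⁺] = 3s and [PO₄³⁻] = s.
Ksp = [Ag⁺]^3[PO₄³⁻] = (3s)^3 · s = 27s^4
Ksp = 27 × (2.1×10⁻⁵)^4 = 5.3×10⁻¹⁸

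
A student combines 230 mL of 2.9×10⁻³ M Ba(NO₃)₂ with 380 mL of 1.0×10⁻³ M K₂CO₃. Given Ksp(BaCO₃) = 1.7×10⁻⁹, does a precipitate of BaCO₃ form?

The combined volume is 610 mL.
[Ba²⁺] = (2.9×10⁻³)(230)/610 = 1.1×10⁻³ M
[CO₃²⁻] = (1.0×10⁻³)(380)/610 = 6.2×10⁻⁴ M
Q = [Ba²⁺][CO₃²⁻] = 6.8×10⁻⁷
Q = 6.8×10⁻⁷ > Ksp = 1.7×10⁻⁹, so the solution is supersaturated and BaCO₃ precipitates.

Yes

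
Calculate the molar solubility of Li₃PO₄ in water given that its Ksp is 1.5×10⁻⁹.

Li₃PO₄(s) ⇌ 3 Li⁺(aq) + PO₄³⁻(aq)
Let s be the molar solubility. Then [Li⁺] = 3s and [PO₄³⁻] = s.
Ksp = [Li⁺]^3[PO₄³⁻] = (3s)^3 · s = 27s^4
27s^4 = 1.5×10⁻⁹  ⇒  s^4 = 5.6×10⁻¹¹
s = 2.7×10⁻³ mol/L

2.7×10⁻³ M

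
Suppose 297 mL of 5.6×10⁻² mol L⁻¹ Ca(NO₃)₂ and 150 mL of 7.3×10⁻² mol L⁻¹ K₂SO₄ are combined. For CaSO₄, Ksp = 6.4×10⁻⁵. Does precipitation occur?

Total volume after mixing = 297 + 150 = 447 mL.
[Ca²⁺] = (5.6×10⁻²)(297)/447 = 3.7×10⁻² mol L⁻¹
[SO₄²⁻] = (7.3×10⁻²)(150)/447 = 2.4×10⁻² mol L⁻¹
Q = [Ca²⁺][SO₄²⁻] = 9.1×10⁻⁴
Because Q > Ksp (9.1×10⁻⁴ vs 6.4×10⁻⁵), a precipitate of CaSO₄ forms.

Yes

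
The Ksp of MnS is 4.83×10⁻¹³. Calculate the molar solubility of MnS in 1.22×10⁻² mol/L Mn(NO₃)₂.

3.96×10⁻¹¹ M

MnS(s) ⇌ Mn²⁺(aq) + S²⁻(aq)
Let s be the solubility of MnS here. The common ion gives [Mn²⁺] ≈ 1.22×10⁻² mol/L, and [S²⁻] = s.
Ksp = [Mn²⁺][S²⁻] = (1.22×10⁻²)s
s = 4.83×10⁻¹³ / (1.22×10⁻²) = 3.96×10⁻¹¹
s = 3.96×10⁻¹¹ mol/L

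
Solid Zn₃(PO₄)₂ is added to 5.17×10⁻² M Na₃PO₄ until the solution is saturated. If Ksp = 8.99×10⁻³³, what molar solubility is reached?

Zn₃(PO₄)₂(s) ⇌ 3 Zn²⁺(aq) + 2 PO₄³⁻(aq)
With PO₄³⁻ already at 5.17×10⁻² M and s small, take [PO₄³⁻] ≈ 5.17×10⁻² M and [Zn²⁺] = 3s.
Ksp = [Zn²⁺]^3[PO₄³⁻]^2 = (3s)^3(5.17×10⁻²)^2
(3s)^3 = 8.99×10⁻³³ / (5.17×10⁻²)^2 = 3.36×10⁻³⁰
s = 4.99×10⁻¹¹ M

4.99×10⁻¹¹ M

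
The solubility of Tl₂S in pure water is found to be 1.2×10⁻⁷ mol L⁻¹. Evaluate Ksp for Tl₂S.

Ksp = 6.9×10⁻²¹

Tl₂S(s) ⇌ 2 Tl⁺(aq) + S²⁻(aq)
If s mol/L of Tl₂S dissolves, [Tl⁺] = 2s and [S²⁻] = s.
Ksp = [Tl⁺]^2[S²⁻] = (2s)^2 · s = 4s^3
Ksp = 4 × (1.2×10⁻⁷)^3 = 6.9×10⁻²¹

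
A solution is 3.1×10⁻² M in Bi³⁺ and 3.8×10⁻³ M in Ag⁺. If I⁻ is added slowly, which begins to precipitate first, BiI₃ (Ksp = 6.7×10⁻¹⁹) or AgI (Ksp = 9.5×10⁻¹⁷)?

Precipitation begins when Q = Ksp.
For BiI₃: [I⁻] = (Ksp/[Bi³⁺])^(1/3) = 2.8×10⁻⁶ M
For AgI: [I⁻] = (Ksp/[Ag⁺]) = 2.5×10⁻¹⁴ M
Since AgI needs less I⁻ to reach saturation, it precipitates first.

AgI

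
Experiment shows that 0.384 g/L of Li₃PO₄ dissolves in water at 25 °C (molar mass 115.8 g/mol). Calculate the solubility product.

Convert to molarity: s = 0.384 / 115.8 = 3.3161×10⁻³ mol/L
Li₃PO₄(s) ⇌ 3 Li⁺(aq) + PO₄³⁻(aq)
If s mol/L of Li₃PO₄ dissolves, [Li⁺] = 3s and [PO₄³⁻] = s.
Ksp = [Li⁺]^3[PO₄³⁻] = (3s)^3 · s = 27s^4
Ksp = 27 × (3.3161×10⁻³)^4 = 3.26×10⁻⁹

Ksp = 3.26×10⁻⁹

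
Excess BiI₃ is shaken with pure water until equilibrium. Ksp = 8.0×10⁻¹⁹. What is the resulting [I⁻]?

3.9×10⁻⁵ M

BiI₃(s) ⇌ Bi³⁺(aq) + 3 I⁻(aq)
If s mol/L of BiI₃ dissolves, [Bi³⁺] = s and [I⁻] = 3s.
Ksp = [Bi³⁺][I⁻]^3 = s · (3s)^3 = 27s^4 = 8.0×10⁻¹⁹
s = 1.3×10⁻⁵ mol/L
[I⁻] = 3s = 3.9×10⁻⁵ mol/L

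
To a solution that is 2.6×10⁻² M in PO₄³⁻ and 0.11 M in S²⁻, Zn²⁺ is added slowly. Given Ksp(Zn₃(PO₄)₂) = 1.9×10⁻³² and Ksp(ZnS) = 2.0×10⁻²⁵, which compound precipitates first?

The threshold for precipitation is Q = Ksp.
For Zn₃(PO₄)₂: [Zn²⁺] = (Ksp/[PO₄³⁻]^2)^(1/3) = 3.0×10⁻¹⁰ M
For ZnS: [Zn²⁺] = (Ksp/[S²⁻]) = 1.8×10⁻²⁴ M
ZnS requires the lower [Zn²⁺], so it precipitates first.

ZnS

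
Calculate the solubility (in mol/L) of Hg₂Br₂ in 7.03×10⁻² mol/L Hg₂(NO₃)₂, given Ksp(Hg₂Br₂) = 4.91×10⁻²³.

Hg₂Br₂(s) ⇌ Hg₂²⁺(aq) + 2 Br⁻(aq)
Let s be the solubility of Hg₂Br₂ here. The common ion gives [Hg₂²⁺] ≈ 7.03×10⁻² mol/L, and [Br⁻] = 2s.
Ksp = [Hg₂²⁺][Br⁻]^2 = (7.03×10⁻²)(2s)^2
(2s)^2 = 4.91×10⁻²³ / (7.03×10⁻²) = 6.98×10⁻²²
s = 1.32×10⁻¹¹ mol/L

1.32×10⁻¹¹ M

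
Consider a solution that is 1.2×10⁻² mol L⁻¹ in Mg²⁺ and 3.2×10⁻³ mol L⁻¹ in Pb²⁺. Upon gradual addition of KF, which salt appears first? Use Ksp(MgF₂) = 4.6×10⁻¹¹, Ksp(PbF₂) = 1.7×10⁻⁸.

The threshold for precipitation is Q = Ksp.
For MgF₂: [F⁻] = (Ksp/[Mg²⁺])^(1/2) = 6.2×10⁻⁵ mol L⁻¹
For PbF₂: [F⁻] = (Ksp/[Pb²⁺])^(1/2) = 2.3×10⁻³ mol L⁻¹
The smaller threshold [F⁻] is reached first, so MgF₂ precipitates first.

MgF₂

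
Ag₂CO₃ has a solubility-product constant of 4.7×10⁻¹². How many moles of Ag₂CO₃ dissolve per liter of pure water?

Ag₂CO₃(s) ⇌ 2 Ag⁺(aq) + CO₃²⁻(aq)
With molar solubility s: [Ag⁺] = 2s, [CO₃²⁻] = s.
Ksp = [Ag⁺]^2[CO₃²⁻] = (2s)^2 · s = 4s^3
4s^3 = 4.7×10⁻¹²  ⇒  s^3 = 1.2×10⁻¹²
Taking the 3rd root, s = 1.1×10⁻⁴ mol L⁻¹.

1.1×10⁻⁴ M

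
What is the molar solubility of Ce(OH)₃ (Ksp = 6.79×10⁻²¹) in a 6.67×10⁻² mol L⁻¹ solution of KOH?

2.29×10⁻¹⁷ M

Ce(OH)₃(s) ⇌ Ce³⁺(aq) + 3 OH⁻(aq)
With OH⁻ already at 6.67×10⁻² mol L⁻¹ and s small, take [OH⁻] ≈ 6.67×10⁻² mol L⁻¹ and [Ce³⁺] = s.
Ksp = [Ce³⁺][OH⁻]^3 = s(6.67×10⁻²)^3
s = 6.79×10⁻²¹ / (6.67×10⁻²)^3 = 2.29×10⁻¹⁷
s = 2.29×10⁻¹⁷ mol L⁻¹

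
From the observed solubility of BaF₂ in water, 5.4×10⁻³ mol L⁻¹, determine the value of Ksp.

Ksp = 6.3×10⁻⁷

BaF₂(s) ⇌ Ba²⁺(aq) + 2 F⁻(aq)
If s mol/L of BaF₂ dissolves, [Ba²⁺] = s and [F⁻] = 2s.
Ksp = [Ba²⁺][F⁻]^2 = s · (2s)^2 = 4s^3
Ksp = 4 × (5.4×10⁻³)^3 = 6.3×10⁻⁷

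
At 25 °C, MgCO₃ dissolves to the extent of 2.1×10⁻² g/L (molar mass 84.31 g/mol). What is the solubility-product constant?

s = (2.1×10⁻² g L⁻¹)/(84.31 g mol⁻¹) = 2.491×10⁻⁴ M
MgCO₃(s) ⇌ Mg²⁺(aq) + CO₃²⁻(aq)
With molar solubility s: [Mg²⁺] = s, [CO₃²⁻] = s.
Ksp = [Mg²⁺][CO₃²⁻] = s · s = s^2
Ksp = (2.491×10⁻⁴)^2 = 6.2×10⁻⁸

Ksp = 6.2×10⁻⁸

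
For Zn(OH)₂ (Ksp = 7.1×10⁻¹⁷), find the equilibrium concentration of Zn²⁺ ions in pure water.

Zn(OH)₂(s) ⇌ Zn²⁺(aq) + 2 OH⁻(aq)
If s mol/L of Zn(OH)₂ dissolves, [Zn²⁺] = s and [OH⁻] = 2s.
Ksp = [Zn²⁺][OH⁻]^2 = s · (2s)^2 = 4s^3 = 7.1×10⁻¹⁷
s = 2.6×10⁻⁶ M
[Zn²⁺] = s = 2.6×10⁻⁶ M

2.6×10⁻⁶ M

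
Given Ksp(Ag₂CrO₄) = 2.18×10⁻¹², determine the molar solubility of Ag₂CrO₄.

8.17×10⁻⁵ M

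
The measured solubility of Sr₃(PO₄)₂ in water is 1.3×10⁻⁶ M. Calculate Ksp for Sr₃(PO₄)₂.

Ksp = 4.0×10⁻²⁸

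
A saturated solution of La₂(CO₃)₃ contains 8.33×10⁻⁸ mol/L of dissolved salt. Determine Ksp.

La₂(CO₃)₃(s) ⇌ 2 La³⁺(aq) + 3 CO₃²⁻(aq)
For each mole of La₂(CO₃)₃ that dissolves per liter, [La³⁺] = 2s and [CO₃²⁻] = 3s; let s denote this solubility.
Ksp = [La³⁺]^2[CO₃²⁻]^3 = (2s)^2 · (3s)^3 = 108s^5
Ksp = 108 × (8.33×10⁻⁸)^5 = 4.33×10⁻³⁴

Ksp = 4.33×10⁻³⁴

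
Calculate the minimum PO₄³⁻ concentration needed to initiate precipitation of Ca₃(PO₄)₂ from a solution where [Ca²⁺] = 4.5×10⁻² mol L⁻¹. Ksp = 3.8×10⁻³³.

Precipitation of each salt begins when its ion product equals Ksp.
Ca₃(PO₄)₂(s) ⇌ 3 Ca²⁺(aq) + 2 PO₄³⁻(aq)
Ksp = [Ca²⁺]^3[PO₄³⁻]^2 = [PO₄³⁻]^2(4.5×10⁻²)^3
[PO₄³⁻]^2 = 3.8×10⁻³³ / (4.5×10⁻²)^3 = 4.2×10⁻²⁹
[PO₄³⁻] = 6.5×10⁻¹⁵ mol L⁻¹

6.5×10⁻¹⁵ M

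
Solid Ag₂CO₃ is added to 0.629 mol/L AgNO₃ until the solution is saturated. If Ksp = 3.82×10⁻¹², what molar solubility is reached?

9.66×10⁻¹² M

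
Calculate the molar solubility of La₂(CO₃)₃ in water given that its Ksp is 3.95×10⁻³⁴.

8.18×10⁻⁸ M

La₂(CO₃)₃(s) ⇌ 2 La³⁺(aq) + 3 CO₃²⁻(aq)
Call the molar solubility s, so that [La³⁺] = 2s and [CO₃²⁻] = 3s.
Ksp = [La³⁺]^2[CO₃²⁻]^3 = (2s)^2 · (3s)^3 = 108s^5
108s^5 = 3.95×10⁻³⁴  ⇒  s^5 = 3.66×10⁻³⁶
s = (3.66×10⁻³⁶)^(1/5) = 8.18×10⁻⁸ M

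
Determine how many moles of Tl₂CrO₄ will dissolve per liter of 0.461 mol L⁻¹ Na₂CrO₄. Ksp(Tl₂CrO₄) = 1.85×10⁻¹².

1.00×10⁻⁶ M

Tl₂CrO₄(s) ⇌ 2 Tl⁺(aq) + CrO₄²⁻(aq)
The solution already contains CrO₄²⁻ at 0.461 mol L⁻¹. Let s be the molar solubility of Tl₂CrO₄.
[CrO₄²⁻] ≈ 0.461 mol L⁻¹ (common ion dominates); [Tl⁺] = 2s.
Ksp = [Tl⁺]^2[CrO₄²⁻] = (2s)^2(0.461)
(2s)^2 = 1.85×10⁻¹² / (0.461) = 4.01×10⁻¹²
s = 1.00×10⁻⁶ mol L⁻¹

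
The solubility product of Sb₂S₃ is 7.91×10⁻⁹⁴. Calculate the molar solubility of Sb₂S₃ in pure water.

9.40×10⁻²⁰ M

Sb₂S₃(s) ⇌ 2 Sb³⁺(aq) + 3 S²⁻(aq)
With molar solubility s: [Sb³⁺] = 2s, [S²⁻] = 3s.
Ksp = [Sb³⁺]^2[S²⁻]^3 = (2s)^2 · (3s)^3 = 108s^5
108s^5 = 7.91×10⁻⁹⁴  ⇒  s^5 = 7.32×10⁻⁹⁶
s = (7.32×10⁻⁹⁶)^(1/5) = 9.40×10⁻²⁰ mol L⁻¹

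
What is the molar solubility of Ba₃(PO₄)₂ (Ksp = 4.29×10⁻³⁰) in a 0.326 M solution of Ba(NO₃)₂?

Ba₃(PO₄)₂(s) ⇌ 3 Ba²⁺(aq) + 2 PO₄³⁻(aq)
With Ba²⁺ already at 0.326 M and s small, take [Ba²⁺] ≈ 0.326 M and [PO₄³⁻] = 2s.
Ksp = [Ba²⁺]^3[PO₄³⁻]^2 = (0.326)^3(2s)^2
(2s)^2 = 4.29×10⁻³⁰ / (0.326)^3 = 1.24×10⁻²⁸
s = 5.56×10⁻¹⁵ M

5.56×10⁻¹⁵ M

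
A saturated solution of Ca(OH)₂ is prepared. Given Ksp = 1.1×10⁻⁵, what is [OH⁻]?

Ca(OH)₂(s) ⇌ Ca²⁺(aq) + 2 OH⁻(aq)
For each mole of Ca(OH)₂ that dissolves per liter, [Ca²⁺] = s and [OH⁻] = 2s; let s denote this solubility.
Ksp = [Ca²⁺][OH⁻]^2 = s · (2s)^2 = 4s^3 = 1.1×10⁻⁵
s = 1.4×10⁻² mol L⁻¹
[OH⁻] = 2s = 2.8×10⁻² mol L⁻¹

2.8×10⁻² M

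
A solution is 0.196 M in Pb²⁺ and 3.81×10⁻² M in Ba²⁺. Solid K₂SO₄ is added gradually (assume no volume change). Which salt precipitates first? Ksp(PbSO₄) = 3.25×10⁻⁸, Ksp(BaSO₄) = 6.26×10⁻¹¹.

Precipitation begins when Q = Ksp.
For PbSO₄: [SO₄²⁻] = (Ksp/[Pb²⁺]) = 1.66×10⁻⁷ M
For BaSO₄: [SO₄²⁻] = (Ksp/[Ba²⁺]) = 1.64×10⁻⁹ M
Since BaSO₄ needs less SO₄²⁻ to reach saturation, it precipitates first.

BaSO₄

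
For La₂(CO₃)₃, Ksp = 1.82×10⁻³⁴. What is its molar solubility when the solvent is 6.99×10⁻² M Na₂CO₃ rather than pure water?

3.65×10⁻¹⁶ M

La₂(CO₃)₃(s) ⇌ 2 La³⁺(aq) + 3 CO₃²⁻(aq)
The solution already contains CO₃²⁻ at 6.99×10⁻² M. Let s be the molar solubility of La₂(CO₃)₃.
[CO₃²⁻] ≈ 6.99×10⁻² M (common ion dominates); [La³⁺] = 2s.
Ksp = [La³⁺]^2[CO₃²⁻]^3 = (2s)^2(6.99×10⁻²)^3
(2s)^2 = 1.82×10⁻³⁴ / (6.99×10⁻²)^3 = 5.33×10⁻³¹
s = 3.65×10⁻¹⁶ M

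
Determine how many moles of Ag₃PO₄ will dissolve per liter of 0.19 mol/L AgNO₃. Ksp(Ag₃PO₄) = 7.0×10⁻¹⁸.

Ag₃PO₄(s) ⇌ 3 Ag⁺(aq) + PO₄³⁻(aq)
Let s be the solubility of Ag₃PO₄ here. The common ion gives [Ag⁺] ≈ 0.19 mol/L, and [PO₄³⁻] = s.
Ksp = [Ag⁺]^3[PO₄³⁻] = (0.19)^3s
s = 7.0×10⁻¹⁸ / (0.19)^3 = 1.0×10⁻¹⁵
s = 1.0×10⁻¹⁵ mol/L

1.0×10⁻¹⁵ M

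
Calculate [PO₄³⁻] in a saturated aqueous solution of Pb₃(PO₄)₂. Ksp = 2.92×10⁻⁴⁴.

1.54×10⁻⁹ M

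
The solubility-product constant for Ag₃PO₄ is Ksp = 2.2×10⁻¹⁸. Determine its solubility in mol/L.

Ag₃PO₄(s) ⇌ 3 Ag⁺(aq) + PO₄³⁻(aq)
With molar solubility s: [Ag⁺] = 3s, [PO₄³⁻] = s.
Ksp = [Ag⁺]^3[PO₄³⁻] = (3s)^3 · s = 27s^4
27s^4 = 2.2×10⁻¹⁸  ⇒  s^4 = 8.1×10⁻²⁰
s = 1.7×10⁻⁵ M

1.7×10⁻⁵ M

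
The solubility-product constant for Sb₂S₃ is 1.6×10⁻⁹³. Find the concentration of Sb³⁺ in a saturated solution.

Sb₂S₃(s) ⇌ 2 Sb³⁺(aq) + 3 S²⁻(aq)
Call the molar solubility s, so that [Sb³⁺] = 2s and [S²⁻] = 3s.
Ksp = [Sb³⁺]^2[S²⁻]^3 = (2s)^2 · (3s)^3 = 108s^5 = 1.6×10⁻⁹³
s = 1.1×10⁻¹⁹ mol/L
[Sb³⁺] = 2s = 2.2×10⁻¹⁹ mol/L

2.2×10⁻¹⁹ M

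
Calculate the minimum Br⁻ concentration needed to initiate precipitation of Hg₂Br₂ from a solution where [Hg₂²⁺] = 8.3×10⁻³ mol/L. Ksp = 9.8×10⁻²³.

1.1×10⁻¹⁰ M

A salt starts to precipitate once the ion product Q reaches its Ksp.
Hg₂Br₂(s) ⇌ Hg₂²⁺(aq) + 2 Br⁻(aq)
Ksp = [Hg₂²⁺][Br⁻]^2 = [Br⁻]^2(8.3×10⁻³)
[Br⁻]^2 = 9.8×10⁻²³ / (8.3×10⁻³) = 1.2×10⁻²⁰
[Br⁻] = 1.1×10⁻¹⁰ mol/L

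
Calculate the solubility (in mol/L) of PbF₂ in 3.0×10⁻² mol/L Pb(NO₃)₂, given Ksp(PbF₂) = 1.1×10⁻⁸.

PbF₂(s) ⇌ Pb²⁺(aq) + 2 F⁻(aq)
With Pb²⁺ already at 3.0×10⁻² mol/L and s small, take [Pb²⁺] ≈ 3.0×10⁻² mol/L and [F⁻] = 2s.
Ksp = [Pb²⁺][F⁻]^2 = (3.0×10⁻²)(2s)^2
(2s)^2 = 1.1×10⁻⁸ / (3.0×10⁻²) = 3.7×10⁻⁷
s = 3.0×10⁻⁴ mol/L

3.0×10⁻⁴ M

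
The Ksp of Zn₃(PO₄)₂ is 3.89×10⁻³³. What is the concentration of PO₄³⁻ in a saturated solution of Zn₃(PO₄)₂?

2.58×10⁻⁷ M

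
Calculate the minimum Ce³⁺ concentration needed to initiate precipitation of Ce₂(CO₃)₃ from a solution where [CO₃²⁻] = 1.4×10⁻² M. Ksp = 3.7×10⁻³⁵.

3.7×10⁻¹⁵ M

The threshold for precipitation is Q = Ksp.
Ce₂(CO₃)₃(s) ⇌ 2 Ce³⁺(aq) + 3 CO₃²⁻(aq)
Ksp = [Ce³⁺]^2[CO₃²⁻]^3 = [Ce³⁺]^2(1.4×10⁻²)^3
[Ce³⁺]^2 = 3.7×10⁻³⁵ / (1.4×10⁻²)^3 = 1.3×10⁻²⁹
[Ce³⁺] = 3.7×10⁻¹⁵ M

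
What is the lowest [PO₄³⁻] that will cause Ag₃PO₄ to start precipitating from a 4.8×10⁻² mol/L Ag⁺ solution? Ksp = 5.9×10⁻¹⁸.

5.3×10⁻¹⁴ M

Each salt precipitates once Q = Ksp for that salt.
Ag₃PO₄(s) ⇌ 3 Ag⁺(aq) + PO₄³⁻(aq)
Ksp = [Ag⁺]^3[PO₄³⁻] = [PO₄³⁻](4.8×10⁻²)^3
[PO₄³⁻] = 5.9×10⁻¹⁸ / (4.8×10⁻²)^3 = 5.3×10⁻¹⁴
[PO₄³⁻] = 5.3×10⁻¹⁴ mol/L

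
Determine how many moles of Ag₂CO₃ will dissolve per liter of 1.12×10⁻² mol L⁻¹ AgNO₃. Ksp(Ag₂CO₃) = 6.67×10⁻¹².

Ag₂CO₃(s) ⇌ 2 Ag⁺(aq) + CO₃²⁻(aq)
Let s be the solubility of Ag₂CO₃ here. The common ion gives [Ag⁺] ≈ 1.12×10⁻² mol L⁻¹, and [CO₃²⁻] = s.
Ksp = [Ag⁺]^2[CO₃²⁻] = (1.12×10⁻²)^2s
s = 6.67×10⁻¹² / (1.12×10⁻²)^2 = 5.32×10⁻⁸
s = 5.32×10⁻⁸ mol L⁻¹

5.32×10⁻⁸ M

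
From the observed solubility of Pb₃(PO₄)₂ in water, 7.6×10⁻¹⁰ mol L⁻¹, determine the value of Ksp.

Pb₃(PO₄)₂(s) ⇌ 3 Pb²⁺(aq) + 2 PO₄³⁻(aq)
For each mole of Pb₃(PO₄)₂ that dissolves per liter, [Pb²⁺] = 3s and [PO₄³⁻] = 2s; let s denote this solubility.
Ksp = [Pb²⁺]^3[PO₄³⁻]^2 = (3s)^3 · (2s)^2 = 108s^5
Ksp = 108 × (7.6×10⁻¹⁰)^5 = 2.7×10⁻⁴⁴

Ksp = 2.7×10⁻⁴⁴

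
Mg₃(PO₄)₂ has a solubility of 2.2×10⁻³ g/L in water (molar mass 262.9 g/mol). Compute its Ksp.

Convert to molarity: s = 2.2×10⁻³ / 262.9 = 8.368×10⁻⁶ mol/L
Mg₃(PO₄)₂(s) ⇌ 3 Mg²⁺(aq) + 2 PO₄³⁻(aq)
Call the molar solubility s, so that [Mg²⁺] = 3s and [PO₄³⁻] = 2s.
Ksp = [Mg²⁺]^3[PO₄³⁻]^2 = (3s)^3 · (2s)^2 = 108s^5
Ksp = 108 × (8.368×10⁻⁶)^5 = 4.4×10⁻²⁴

Ksp = 4.4×10⁻²⁴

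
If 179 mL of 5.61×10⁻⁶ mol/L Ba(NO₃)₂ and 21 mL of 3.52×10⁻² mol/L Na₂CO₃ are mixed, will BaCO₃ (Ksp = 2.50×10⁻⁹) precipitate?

Yes

The combined volume is 200 mL.
[Ba²⁺] = (5.61×10⁻⁶)(179)/200 = 5.02×10⁻⁶ mol/L
[CO₃²⁻] = (3.52×10⁻²)(21)/200 = 3.70×10⁻³ mol/L
Q = [Ba²⁺][CO₃²⁻] = 1.86×10⁻⁸
Q = 1.86×10⁻⁸ > Ksp = 2.50×10⁻⁹, so the solution is supersaturated and BaCO₃ precipitates.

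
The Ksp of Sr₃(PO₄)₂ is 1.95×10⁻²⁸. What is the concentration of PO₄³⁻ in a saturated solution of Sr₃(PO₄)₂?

Sr₃(PO₄)₂(s) ⇌ 3 Sr²⁺(aq) + 2 PO₄³⁻(aq)
Call the molar solubility s, so that [Sr²⁺] = 3s and [PO₄³⁻] = 2s.
Ksp = [Sr²⁺]^3[PO₄³⁻]^2 = (3s)^3 · (2s)^2 = 108s^5 = 1.95×10⁻²⁸
s = 1.13×10⁻⁶ M
[PO₄³⁻] = 2s = 2.25×10⁻⁶ M

2.25×10⁻⁶ M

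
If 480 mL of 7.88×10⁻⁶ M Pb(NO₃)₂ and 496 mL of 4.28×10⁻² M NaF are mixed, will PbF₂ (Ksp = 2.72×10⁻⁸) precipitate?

Total volume after mixing = 480 + 496 = 976 mL.
[Pb²⁺] = (7.88×10⁻⁶)(480)/976 = 3.88×10⁻⁶ M
[F⁻] = (4.28×10⁻²)(496)/976 = 2.18×10⁻² M
Q = [Pb²⁺][F⁻]^2 = 1.83×10⁻⁹
Q < Ksp (1.83×10⁻⁹ vs 2.72×10⁻⁸); the solution remains unsaturated and no precipitate forms.

No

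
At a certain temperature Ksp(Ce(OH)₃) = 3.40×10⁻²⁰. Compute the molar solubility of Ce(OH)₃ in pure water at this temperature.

Ce(OH)₃(s) ⇌ Ce³⁺(aq) + 3 OH⁻(aq)
If s mol/L of Ce(OH)₃ dissolves, [Ce³⁺] = s and [OH⁻] = 3s.
Ksp = [Ce³⁺][OH⁻]^3 = s · (3s)^3 = 27s^4
27s^4 = 3.40×10⁻²⁰  ⇒  s^4 = 1.26×10⁻²¹
Taking the 4th root, s = 5.96×10⁻⁶ M.

5.96×10⁻⁶ M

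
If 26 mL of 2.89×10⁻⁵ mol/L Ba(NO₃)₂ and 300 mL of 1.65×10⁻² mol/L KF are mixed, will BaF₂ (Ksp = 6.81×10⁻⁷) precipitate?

No

After mixing, V = 26 mL + 300 mL = 326 mL.
[Ba²⁺] = (2.89×10⁻⁵)(26)/326 = 2.30×10⁻⁶ mol/L
[F⁻] = (1.65×10⁻²)(300)/326 = 1.52×10⁻² mol/L
Q = [Ba²⁺][F⁻]^2 = 5.31×10⁻¹⁰
Since Q (5.31×10⁻¹⁰) is less than Ksp (6.81×10⁻⁷), no BaF₂ precipitates.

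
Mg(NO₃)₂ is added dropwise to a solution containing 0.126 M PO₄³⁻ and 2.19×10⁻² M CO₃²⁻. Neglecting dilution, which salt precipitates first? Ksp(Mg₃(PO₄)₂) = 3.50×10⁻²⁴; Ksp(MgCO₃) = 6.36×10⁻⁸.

Mg₃(PO₄)₂

Each salt precipitates once Q = Ksp for that salt.
For Mg₃(PO₄)₂: [Mg²⁺] = (Ksp/[PO₄³⁻]^2)^(1/3) = 6.04×10⁻⁸ M
For MgCO₃: [Mg²⁺] = (Ksp/[CO₃²⁻]) = 2.90×10⁻⁶ M
Since Mg₃(PO₄)₂ needs less Mg²⁺ to reach saturation, it precipitates first.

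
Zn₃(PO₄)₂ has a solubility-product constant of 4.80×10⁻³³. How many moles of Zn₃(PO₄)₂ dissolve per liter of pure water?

Zn₃(PO₄)₂(s) ⇌ 3 Zn²⁺(aq) + 2 PO₄³⁻(aq)
With molar solubility s: [Zn²⁺] = 3s, [PO₄³⁻] = 2s.
Ksp = [Zn²⁺]^3[PO₄³⁻]^2 = (3s)^3 · (2s)^2 = 108s^5
108s^5 = 4.80×10⁻³³  ⇒  s^5 = 4.44×10⁻³⁵
s = 1.35×10⁻⁷ M

1.35×10⁻⁷ M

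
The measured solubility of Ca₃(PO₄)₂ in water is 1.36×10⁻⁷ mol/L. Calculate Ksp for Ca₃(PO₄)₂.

Ksp = 5.02×10⁻³³

Ca₃(PO₄)₂(s) ⇌ 3 Ca²⁺(aq) + 2 PO₄³⁻(aq)
With molar solubility s: [Ca²⁺] = 3s, [PO₄³⁻] = 2s.
Ksp = [Ca²⁺]^3[PO₄³⁻]^2 = (3s)^3 · (2s)^2 = 108s^5
Ksp = 108 × (1.36×10⁻⁷)^5 = 5.02×10⁻³³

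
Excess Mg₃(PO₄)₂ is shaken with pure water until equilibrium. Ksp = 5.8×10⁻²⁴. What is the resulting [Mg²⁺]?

Mg₃(PO₄)₂(s) ⇌ 3 Mg²⁺(aq) + 2 PO₄³⁻(aq)
For each mole of Mg₃(PO₄)₂ that dissolves per liter, [Mg²⁺] = 3s and [PO₄³⁻] = 2s; let s denote this solubility.
Ksp = [Mg²⁺]^3[PO₄³⁻]^2 = (3s)^3 · (2s)^2 = 108s^5 = 5.8×10⁻²⁴
s = 8.8×10⁻⁶ mol L⁻¹
[Mg²⁺] = 3s = 2.6×10⁻⁵ mol L⁻¹

2.6×10⁻⁵ M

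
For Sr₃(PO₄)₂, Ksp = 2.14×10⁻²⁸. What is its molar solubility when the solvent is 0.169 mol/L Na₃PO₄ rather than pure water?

Sr₃(PO₄)₂(s) ⇌ 3 Sr²⁺(aq) + 2 PO₄³⁻(aq)
PO₄³⁻ is already present at 0.169 mol/L. If s mol/L of Sr₃(PO₄)₂ dissolves, [Sr²⁺] = 3s while [PO₄³⁻] ≈ 0.169 mol/L.
Ksp = [Sr²⁺]^3[PO₄³⁻]^2 = (3s)^3(0.169)^2
(3s)^3 = 2.14×10⁻²⁸ / (0.169)^2 = 7.49×10⁻²⁷
s = 6.52×10⁻¹⁰ mol/L

6.52×10⁻¹⁰ M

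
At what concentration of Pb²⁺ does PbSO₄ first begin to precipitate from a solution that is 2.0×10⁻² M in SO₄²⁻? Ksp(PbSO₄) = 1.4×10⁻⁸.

A salt starts to precipitate once the ion product Q reaches its Ksp.
PbSO₄(s) ⇌ Pb²⁺(aq) + SO₄²⁻(aq)
Ksp = [Pb²⁺][SO₄²⁻] = [Pb²⁺](2.0×10⁻²)
[Pb²⁺] = 1.4×10⁻⁸ / (2.0×10⁻²) = 7.0×10⁻⁷
[Pb²⁺] = 7.0×10⁻⁷ M

7.0×10⁻⁷ M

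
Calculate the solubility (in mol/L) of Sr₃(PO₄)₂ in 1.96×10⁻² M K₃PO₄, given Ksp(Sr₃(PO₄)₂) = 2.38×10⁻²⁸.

2.84×10⁻⁹ M

Sr₃(PO₄)₂(s) ⇌ 3 Sr²⁺(aq) + 2 PO₄³⁻(aq)
Let s be the solubility of Sr₃(PO₄)₂ here. The common ion gives [PO₄³⁻] ≈ 1.96×10⁻² M, and [Sr²⁺] = 3s.
Ksp = [Sr²⁺]^3[PO₄³⁻]^2 = (3s)^3(1.96×10⁻²)^2
(3s)^3 = 2.38×10⁻²⁸ / (1.96×10⁻²)^2 = 6.20×10⁻²⁵
s = 2.84×10⁻⁹ M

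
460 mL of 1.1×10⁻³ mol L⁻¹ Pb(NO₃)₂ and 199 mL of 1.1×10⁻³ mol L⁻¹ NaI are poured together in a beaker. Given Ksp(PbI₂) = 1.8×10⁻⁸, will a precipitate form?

After mixing, V = 460 mL + 199 mL = 659 mL.
[Pb²⁺] = (1.1×10⁻³)(460)/659 = 7.7×10⁻⁴ mol L⁻¹
[I⁻] = (1.1×10⁻³)(199)/659 = 3.3×10⁻⁴ mol L⁻¹
Q = [Pb²⁺][I⁻]^2 = 8.5×10⁻¹¹
Since Q (8.5×10⁻¹¹) is less than Ksp (1.8×10⁻⁸), no PbI₂ precipitates.

No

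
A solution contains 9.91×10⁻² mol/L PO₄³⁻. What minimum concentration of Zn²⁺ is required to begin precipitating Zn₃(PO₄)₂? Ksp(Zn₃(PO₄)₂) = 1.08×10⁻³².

1.03×10⁻¹⁰ M

Each salt precipitates once Q = Ksp for that salt.
Zn₃(PO₄)₂(s) ⇌ 3 Zn²⁺(aq) + 2 PO₄³⁻(aq)
Ksp = [Zn²⁺]^3[PO₄³⁻]^2 = [Zn²⁺]^3(9.91×10⁻²)^2
[Zn²⁺]^3 = 1.08×10⁻³² / (9.91×10⁻²)^2 = 1.10×10⁻³⁰
[Zn²⁺] = 1.03×10⁻¹⁰ mol/L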